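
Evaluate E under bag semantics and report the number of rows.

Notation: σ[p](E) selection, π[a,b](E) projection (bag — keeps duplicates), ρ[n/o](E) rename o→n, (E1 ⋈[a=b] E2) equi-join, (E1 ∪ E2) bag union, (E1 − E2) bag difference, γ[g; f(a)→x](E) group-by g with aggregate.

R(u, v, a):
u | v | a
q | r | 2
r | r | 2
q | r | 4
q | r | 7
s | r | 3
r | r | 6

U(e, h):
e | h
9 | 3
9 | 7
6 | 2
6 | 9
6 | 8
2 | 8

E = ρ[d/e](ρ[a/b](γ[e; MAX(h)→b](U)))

Stepwise |·|:
  U → 6
  γ[e; MAX(h)→b](U) → 3
  ρ[a/b](γ[e; MAX(h)→b](U)) → 3
  ρ[d/e](ρ[a/b](γ[e; MAX(h)→b](U))) → 3

|E| = 3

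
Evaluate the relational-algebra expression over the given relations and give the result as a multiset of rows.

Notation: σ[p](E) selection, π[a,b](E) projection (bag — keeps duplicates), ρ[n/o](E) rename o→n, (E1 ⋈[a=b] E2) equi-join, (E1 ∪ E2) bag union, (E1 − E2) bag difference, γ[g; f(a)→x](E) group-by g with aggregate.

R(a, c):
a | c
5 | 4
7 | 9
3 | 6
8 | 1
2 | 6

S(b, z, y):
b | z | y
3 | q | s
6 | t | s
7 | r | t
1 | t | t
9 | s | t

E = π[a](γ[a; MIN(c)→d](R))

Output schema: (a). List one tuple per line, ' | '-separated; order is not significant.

Subexpression sizes:
  R → 5
  γ[a; MIN(c)→d](R) → 5
  π[a](γ[a; MIN(c)→d](R)) → 5

== RESULT ==
a
2
3
5
7
8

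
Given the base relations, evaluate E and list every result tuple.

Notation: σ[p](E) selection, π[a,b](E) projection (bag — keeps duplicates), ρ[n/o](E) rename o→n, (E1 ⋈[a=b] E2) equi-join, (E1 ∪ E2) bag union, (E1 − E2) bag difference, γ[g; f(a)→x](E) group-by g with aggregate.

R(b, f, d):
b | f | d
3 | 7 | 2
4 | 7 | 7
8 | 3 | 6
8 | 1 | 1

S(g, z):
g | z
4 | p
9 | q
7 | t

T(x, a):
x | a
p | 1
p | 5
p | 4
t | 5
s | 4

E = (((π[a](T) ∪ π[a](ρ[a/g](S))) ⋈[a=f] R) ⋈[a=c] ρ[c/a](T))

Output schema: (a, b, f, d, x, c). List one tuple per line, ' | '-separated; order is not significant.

Per-node cardinality:
  T → 5
  π[a](T) → 5
  S → 3
  ρ[a/g](S) → 3
  π[a](ρ[a/g](S)) → 3
  (π[a](T) ∪ π[a](ρ[a/g](S))) → 8
  R → 4
  ((π[a](T) ∪ π[a](ρ[a/g](S))) ⋈[a=f] R) → 3
  T → 5
  ρ[c/a](T) → 5
  (((π[a](T) ∪ π[a](ρ[a/g](S))) ⋈[a=f] R) ⋈[a=c] ρ[c/a](T)) → 1

== RESULT ==
a | b | f | d | x | c
1 | 8 | 1 | 1 | p | 1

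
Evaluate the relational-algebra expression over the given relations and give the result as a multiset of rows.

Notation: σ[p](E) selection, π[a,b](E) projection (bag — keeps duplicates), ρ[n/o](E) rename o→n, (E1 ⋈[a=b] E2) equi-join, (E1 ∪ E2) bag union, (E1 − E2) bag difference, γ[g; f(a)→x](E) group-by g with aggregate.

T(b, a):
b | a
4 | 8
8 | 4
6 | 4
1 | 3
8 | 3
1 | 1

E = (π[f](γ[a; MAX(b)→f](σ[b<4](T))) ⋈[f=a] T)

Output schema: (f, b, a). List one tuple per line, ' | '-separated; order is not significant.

Per-node cardinality:
  T → 6
  σ[b<4](T) → 2
  γ[a; MAX(b)→f](σ[b<4](T)) → 2
  π[f](γ[a; MAX(b)→f](σ[b<4](T))) → 2
  T → 6
  (π[f](γ[a; MAX(b)→f](σ[b<4](T))) ⋈[f=a] T) → 2

== RESULT ==
f | b | a
1 | 1 | 1
1 | 1 | 1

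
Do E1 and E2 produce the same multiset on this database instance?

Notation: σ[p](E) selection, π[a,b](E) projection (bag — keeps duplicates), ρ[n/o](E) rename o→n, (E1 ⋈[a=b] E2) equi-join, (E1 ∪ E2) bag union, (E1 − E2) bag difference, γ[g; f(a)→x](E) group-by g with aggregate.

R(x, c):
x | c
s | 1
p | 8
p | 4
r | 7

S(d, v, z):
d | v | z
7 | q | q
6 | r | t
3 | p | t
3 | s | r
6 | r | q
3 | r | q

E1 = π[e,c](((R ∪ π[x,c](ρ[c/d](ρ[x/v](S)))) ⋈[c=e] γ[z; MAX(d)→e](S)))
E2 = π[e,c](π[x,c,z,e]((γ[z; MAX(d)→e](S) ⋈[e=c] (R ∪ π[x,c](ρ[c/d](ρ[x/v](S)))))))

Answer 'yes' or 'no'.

E1 row counts bottom-up:
  R → 4
  S → 6
  ρ[x/v](S) → 6
  ρ[c/d](ρ[x/v](S)) → 6
  π[x,c](ρ[c/d](ρ[x/v](S))) → 6
  (R ∪ π[x,c](ρ[c/d](ρ[x/v](S)))) → 10
  S → 6
  γ[z; MAX(d)→e](S) → 3
  ((R ∪ π[x,c](ρ[c/d](ρ[x/v](S)))) ⋈[c=e] γ[z; MAX(d)→e](S)) → 7
  π[e,c](((R ∪ π[x,c](ρ[c/d](ρ[x/v](S)))) ⋈[c=e] γ[z; MAX(d)→e](S))) → 7
E2 row counts bottom-up:
  S → 6
  γ[z; MAX(d)→e](S) → 3
  R → 4
  S → 6
  ρ[x/v](S) → 6
  ρ[c/d](ρ[x/v](S)) → 6
  π[x,c](ρ[c/d](ρ[x/v](S))) → 6
  (R ∪ π[x,c](ρ[c/d](ρ[x/v](S)))) → 10
  (γ[z; MAX(d)→e](S) ⋈[e=c] (R ∪ π[x,c](ρ[c/d](ρ[x/v](S))))) → 7
  π[x,c,z,e]((γ[z; MAX(d)→e](S) ⋈[e=c] (R ∪ π[x,c](ρ[c/d](ρ[x/v](S)))))) → 7
  π[e,c](π[x,c,z,e]((γ[z; MAX(d)→e](S) ⋈[e=c] (R ∪ π[x,c](ρ[c/d](ρ[x/v](S))))))) → 7

E1 and E2 produce the same multiset:
e | c
3 | 3
3 | 3
3 | 3
6 | 6
6 | 6
7 | 7
7 | 7

yes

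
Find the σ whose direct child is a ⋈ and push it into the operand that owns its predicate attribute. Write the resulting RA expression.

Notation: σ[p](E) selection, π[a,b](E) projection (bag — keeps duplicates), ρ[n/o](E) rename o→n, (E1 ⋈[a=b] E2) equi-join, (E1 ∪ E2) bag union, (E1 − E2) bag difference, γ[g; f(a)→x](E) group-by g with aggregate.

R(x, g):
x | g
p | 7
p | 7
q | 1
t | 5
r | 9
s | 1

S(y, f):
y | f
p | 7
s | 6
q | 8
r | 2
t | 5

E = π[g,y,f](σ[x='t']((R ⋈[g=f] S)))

σ filters on x, owned by the left side.
E' = π[g,y,f]((σ[x='t'](R) ⋈[g=f] S))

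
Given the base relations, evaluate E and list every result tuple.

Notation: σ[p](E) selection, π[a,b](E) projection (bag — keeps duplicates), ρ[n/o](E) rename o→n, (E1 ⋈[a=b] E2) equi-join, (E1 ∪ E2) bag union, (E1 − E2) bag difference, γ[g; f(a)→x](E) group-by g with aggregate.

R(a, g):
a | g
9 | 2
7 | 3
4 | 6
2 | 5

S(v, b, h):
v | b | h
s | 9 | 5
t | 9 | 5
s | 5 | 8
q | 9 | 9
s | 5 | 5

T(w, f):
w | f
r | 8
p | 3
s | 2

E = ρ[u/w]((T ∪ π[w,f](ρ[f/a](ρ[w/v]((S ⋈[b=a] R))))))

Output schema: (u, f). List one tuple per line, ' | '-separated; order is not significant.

Stepwise |·|:
  T → 3
  S → 5
  R → 4
  (S ⋈[b=a] R) → 3
  ρ[w/v]((S ⋈[b=a] R)) → 3
  ρ[f/a](ρ[w/v]((S ⋈[b=a] R))) → 3
  π[w,f](ρ[f/a](ρ[w/v]((S ⋈[b=a] R)))) → 3
  (T ∪ π[w,f](ρ[f/a](ρ[w/v]((S ⋈[b=a] R))))) → 6
  ρ[u/w]((T ∪ π[w,f](ρ[f/a](ρ[w/v]((S ⋈[b=a] R)))))) → 6

== RESULT ==
u | f
p | 3
q | 9
r | 8
s | 2
s | 9
t | 9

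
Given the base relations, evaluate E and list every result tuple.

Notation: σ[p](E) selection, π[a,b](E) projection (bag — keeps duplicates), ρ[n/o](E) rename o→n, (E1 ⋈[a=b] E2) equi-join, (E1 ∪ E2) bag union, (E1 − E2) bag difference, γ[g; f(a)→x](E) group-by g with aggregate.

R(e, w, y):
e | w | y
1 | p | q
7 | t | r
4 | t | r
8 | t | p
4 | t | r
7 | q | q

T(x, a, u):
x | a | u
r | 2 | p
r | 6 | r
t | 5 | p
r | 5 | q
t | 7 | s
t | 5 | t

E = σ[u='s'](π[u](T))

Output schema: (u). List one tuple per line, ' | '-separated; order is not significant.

Stepwise |·|:
  T → 6
  π[u](T) → 6
  σ[u='s'](π[u](T)) → 1

== RESULT ==
u
s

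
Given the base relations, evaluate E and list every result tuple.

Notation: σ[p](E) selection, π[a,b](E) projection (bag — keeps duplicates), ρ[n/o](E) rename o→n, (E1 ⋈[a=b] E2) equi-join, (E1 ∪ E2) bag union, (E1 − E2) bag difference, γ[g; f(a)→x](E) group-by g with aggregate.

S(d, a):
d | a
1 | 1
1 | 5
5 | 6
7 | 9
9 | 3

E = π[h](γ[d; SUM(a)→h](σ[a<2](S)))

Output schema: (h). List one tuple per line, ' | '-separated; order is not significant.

Stepwise |·|:
  S → 5
  σ[a<2](S) → 1
  γ[d; SUM(a)→h](σ[a<2](S)) → 1
  π[h](γ[d; SUM(a)→h](σ[a<2](S))) → 1

== RESULT ==
h
1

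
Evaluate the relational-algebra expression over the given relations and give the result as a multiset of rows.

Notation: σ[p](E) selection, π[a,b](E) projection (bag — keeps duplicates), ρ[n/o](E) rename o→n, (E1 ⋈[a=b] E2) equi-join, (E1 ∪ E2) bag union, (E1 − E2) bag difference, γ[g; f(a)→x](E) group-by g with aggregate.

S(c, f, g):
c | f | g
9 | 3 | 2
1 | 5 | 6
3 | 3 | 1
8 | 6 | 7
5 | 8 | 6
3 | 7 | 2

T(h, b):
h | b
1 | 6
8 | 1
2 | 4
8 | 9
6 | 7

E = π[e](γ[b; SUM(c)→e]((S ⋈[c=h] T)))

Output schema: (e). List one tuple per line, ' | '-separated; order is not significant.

Stepwise |·|:
  S → 6
  T → 5
  (S ⋈[c=h] T) → 3
  γ[b; SUM(c)→e]((S ⋈[c=h] T)) → 3
  π[e](γ[b; SUM(c)→e]((S ⋈[c=h] T))) → 3

== RESULT ==
e
1
8
8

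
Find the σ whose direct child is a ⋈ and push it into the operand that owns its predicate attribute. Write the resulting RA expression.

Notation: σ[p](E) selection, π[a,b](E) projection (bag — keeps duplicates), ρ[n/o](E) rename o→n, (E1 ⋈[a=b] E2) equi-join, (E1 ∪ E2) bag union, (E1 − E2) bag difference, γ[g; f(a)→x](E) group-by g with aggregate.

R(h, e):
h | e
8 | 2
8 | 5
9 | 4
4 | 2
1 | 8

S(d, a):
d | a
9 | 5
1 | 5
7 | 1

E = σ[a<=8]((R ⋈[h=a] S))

σ filters on a, owned by the right side.
E' = (R ⋈[h=a] σ[a<=8](S))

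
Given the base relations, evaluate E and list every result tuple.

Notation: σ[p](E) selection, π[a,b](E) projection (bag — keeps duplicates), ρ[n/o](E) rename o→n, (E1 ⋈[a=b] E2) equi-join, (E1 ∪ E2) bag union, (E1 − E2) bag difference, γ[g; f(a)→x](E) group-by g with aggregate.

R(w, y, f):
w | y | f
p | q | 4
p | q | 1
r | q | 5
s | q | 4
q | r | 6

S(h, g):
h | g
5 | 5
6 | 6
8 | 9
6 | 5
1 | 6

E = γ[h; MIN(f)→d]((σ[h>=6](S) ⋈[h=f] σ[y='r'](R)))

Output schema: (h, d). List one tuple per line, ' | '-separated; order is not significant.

Stepwise |·|:
  S → 5
  σ[h>=6](S) → 3
  R → 5
  σ[y='r'](R) → 1
  (σ[h>=6](S) ⋈[h=f] σ[y='r'](R)) → 2
  γ[h; MIN(f)→d]((σ[h>=6](S) ⋈[h=f] σ[y='r'](R))) → 1

== RESULT ==
h | d
6 | 6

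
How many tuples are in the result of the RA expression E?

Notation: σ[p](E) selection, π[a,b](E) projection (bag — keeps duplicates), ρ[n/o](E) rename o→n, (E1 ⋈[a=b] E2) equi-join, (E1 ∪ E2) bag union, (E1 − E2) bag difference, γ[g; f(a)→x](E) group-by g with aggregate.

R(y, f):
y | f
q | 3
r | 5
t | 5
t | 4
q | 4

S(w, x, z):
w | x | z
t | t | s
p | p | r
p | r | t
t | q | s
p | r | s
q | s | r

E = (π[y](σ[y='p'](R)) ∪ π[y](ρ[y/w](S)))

Per-node cardinality:
  R → 5
  σ[y='p'](R) → 0
  π[y](σ[y='p'](R)) → 0
  S → 6
  ρ[y/w](S) → 6
  π[y](ρ[y/w](S)) → 6
  (π[y](σ[y='p'](R)) ∪ π[y](ρ[y/w](S))) → 6

|E| = 6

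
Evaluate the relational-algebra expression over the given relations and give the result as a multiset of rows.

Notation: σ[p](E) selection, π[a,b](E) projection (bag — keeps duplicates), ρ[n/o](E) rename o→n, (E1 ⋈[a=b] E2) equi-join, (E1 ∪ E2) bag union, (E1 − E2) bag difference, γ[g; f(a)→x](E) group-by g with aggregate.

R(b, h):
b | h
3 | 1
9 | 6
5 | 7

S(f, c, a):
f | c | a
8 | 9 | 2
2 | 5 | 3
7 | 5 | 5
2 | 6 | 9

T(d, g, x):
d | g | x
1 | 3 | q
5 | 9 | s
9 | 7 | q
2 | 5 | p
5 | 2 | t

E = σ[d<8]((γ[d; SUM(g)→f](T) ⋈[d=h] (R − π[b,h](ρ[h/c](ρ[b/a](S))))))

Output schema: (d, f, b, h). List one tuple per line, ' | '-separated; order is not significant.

Row counts bottom-up:
  T → 5
  γ[d; SUM(g)→f](T) → 4
  R → 3
  S → 4
  ρ[b/a](S) → 4
  ρ[h/c](ρ[b/a](S)) → 4
  π[b,h](ρ[h/c](ρ[b/a](S))) → 4
  (R − π[b,h](ρ[h/c](ρ[b/a](S)))) → 2
  (γ[d; SUM(g)→f](T) ⋈[d=h] (R − π[b,h](ρ[h/c](ρ[b/a](S))))) → 1
  σ[d<8]((γ[d; SUM(g)→f](T) ⋈[d=h] (R − π[b,h](ρ[h/c](ρ[b/a](S)))))) → 1

== RESULT ==
d | f | b | h
1 | 3 | 3 | 1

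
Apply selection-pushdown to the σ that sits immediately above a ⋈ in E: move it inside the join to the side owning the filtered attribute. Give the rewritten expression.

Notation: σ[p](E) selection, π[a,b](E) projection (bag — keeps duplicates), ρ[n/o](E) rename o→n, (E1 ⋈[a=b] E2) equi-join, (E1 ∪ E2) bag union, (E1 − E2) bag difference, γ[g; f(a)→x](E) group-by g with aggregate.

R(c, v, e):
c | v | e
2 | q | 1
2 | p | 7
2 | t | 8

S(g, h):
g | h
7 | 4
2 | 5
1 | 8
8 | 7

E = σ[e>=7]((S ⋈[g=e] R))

σ filters on e, owned by the right side.
E' = (S ⋈[g=e] σ[e>=7](R))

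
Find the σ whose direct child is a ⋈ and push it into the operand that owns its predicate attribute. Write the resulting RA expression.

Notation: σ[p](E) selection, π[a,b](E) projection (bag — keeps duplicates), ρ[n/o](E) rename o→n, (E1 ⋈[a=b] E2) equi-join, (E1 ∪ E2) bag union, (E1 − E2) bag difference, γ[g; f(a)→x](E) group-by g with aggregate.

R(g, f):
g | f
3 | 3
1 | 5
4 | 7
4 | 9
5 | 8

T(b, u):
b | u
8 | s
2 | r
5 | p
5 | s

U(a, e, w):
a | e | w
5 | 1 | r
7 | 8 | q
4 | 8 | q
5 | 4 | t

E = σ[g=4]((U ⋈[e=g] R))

σ filters on g, owned by the right side.
E' = (U ⋈[e=g] σ[g=4](R))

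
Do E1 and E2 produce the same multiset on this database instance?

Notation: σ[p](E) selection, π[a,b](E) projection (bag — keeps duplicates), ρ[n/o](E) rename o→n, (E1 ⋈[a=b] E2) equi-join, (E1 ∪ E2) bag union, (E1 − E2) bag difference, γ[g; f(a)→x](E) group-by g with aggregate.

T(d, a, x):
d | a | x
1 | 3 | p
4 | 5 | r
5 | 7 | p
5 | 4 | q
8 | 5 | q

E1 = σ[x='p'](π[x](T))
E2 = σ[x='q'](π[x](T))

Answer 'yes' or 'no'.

E1 subexpression sizes:
  T → 5
  π[x](T) → 5
  σ[x='p'](π[x](T)) → 2
E2 subexpression sizes:
  T → 5
  π[x](T) → 5
  σ[x='q'](π[x](T)) → 2

E1 result:
x
p
p
E2 result:
x
q
q
Witness: ('p',) appears 2× in E1 but 0× in E2.

no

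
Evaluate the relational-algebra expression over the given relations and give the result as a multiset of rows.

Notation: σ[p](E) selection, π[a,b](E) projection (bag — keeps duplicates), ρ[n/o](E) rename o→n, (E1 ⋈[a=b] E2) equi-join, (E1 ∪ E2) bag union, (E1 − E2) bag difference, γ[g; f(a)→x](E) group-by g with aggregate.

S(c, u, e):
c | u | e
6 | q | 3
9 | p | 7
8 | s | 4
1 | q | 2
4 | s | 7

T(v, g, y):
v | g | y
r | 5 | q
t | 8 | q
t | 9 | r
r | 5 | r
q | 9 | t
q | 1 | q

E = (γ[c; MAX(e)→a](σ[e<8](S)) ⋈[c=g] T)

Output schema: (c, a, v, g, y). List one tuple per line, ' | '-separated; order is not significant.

Stepwise |·|:
  S → 5
  σ[e<8](S) → 5
  γ[c; MAX(e)→a](σ[e<8](S)) → 5
  T → 6
  (γ[c; MAX(e)→a](σ[e<8](S)) ⋈[c=g] T) → 4

== RESULT ==
c | a | v | g | y
1 | 2 | q | 1 | q
8 | 4 | t | 8 | q
9 | 7 | q | 9 | t
9 | 7 | t | 9 | r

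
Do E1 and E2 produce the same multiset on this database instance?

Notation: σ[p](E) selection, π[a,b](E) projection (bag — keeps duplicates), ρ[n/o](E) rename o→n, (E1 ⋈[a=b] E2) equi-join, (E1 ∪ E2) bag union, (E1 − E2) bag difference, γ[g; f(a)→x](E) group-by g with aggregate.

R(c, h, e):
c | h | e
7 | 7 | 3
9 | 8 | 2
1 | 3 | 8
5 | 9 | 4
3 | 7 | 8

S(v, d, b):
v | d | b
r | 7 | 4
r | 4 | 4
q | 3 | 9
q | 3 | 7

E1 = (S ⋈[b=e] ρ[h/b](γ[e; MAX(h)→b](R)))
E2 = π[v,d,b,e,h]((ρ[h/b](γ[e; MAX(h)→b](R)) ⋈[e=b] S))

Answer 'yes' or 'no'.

E1 stepwise |·|:
  S → 4
  R → 5
  γ[e; MAX(h)→b](R) → 4
  ρ[h/b](γ[e; MAX(h)→b](R)) → 4
  (S ⋈[b=e] ρ[h/b](γ[e; MAX(h)→b](R))) → 2
E2 stepwise |·|:
  R → 5
  γ[e; MAX(h)→b](R) → 4
  ρ[h/b](γ[e; MAX(h)→b](R)) → 4
  S → 4
  (ρ[h/b](γ[e; MAX(h)→b](R)) ⋈[e=b] S) → 2
  π[v,d,b,e,h]((ρ[h/b](γ[e; MAX(h)→b](R)) ⋈[e=b] S)) → 2

E1 and E2 produce the same multiset:
v | d | b | e | h
r | 4 | 4 | 4 | 9
r | 7 | 4 | 4 | 9

yes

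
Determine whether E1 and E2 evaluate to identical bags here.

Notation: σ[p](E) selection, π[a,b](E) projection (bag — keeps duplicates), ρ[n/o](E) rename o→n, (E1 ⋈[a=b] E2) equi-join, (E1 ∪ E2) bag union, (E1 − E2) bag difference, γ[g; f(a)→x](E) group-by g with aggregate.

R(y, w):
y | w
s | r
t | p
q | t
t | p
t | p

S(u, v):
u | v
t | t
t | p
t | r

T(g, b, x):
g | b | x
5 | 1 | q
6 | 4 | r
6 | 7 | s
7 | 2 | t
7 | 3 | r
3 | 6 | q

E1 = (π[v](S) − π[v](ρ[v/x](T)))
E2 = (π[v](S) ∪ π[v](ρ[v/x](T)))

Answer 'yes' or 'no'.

E1 subexpression sizes:
  S → 3
  π[v](S) → 3
  T → 6
  ρ[v/x](T) → 6
  π[v](ρ[v/x](T)) → 6
  (π[v](S) − π[v](ρ[v/x](T))) → 1
E2 subexpression sizes:
  S → 3
  π[v](S) → 3
  T → 6
  ρ[v/x](T) → 6
  π[v](ρ[v/x](T)) → 6
  (π[v](S) ∪ π[v](ρ[v/x](T))) → 9

E1 result:
v
p
E2 result:
v
p
q
q
r
r
r
s
t
t
Witness: ('t',) appears 0× in E1 but 2× in E2.

no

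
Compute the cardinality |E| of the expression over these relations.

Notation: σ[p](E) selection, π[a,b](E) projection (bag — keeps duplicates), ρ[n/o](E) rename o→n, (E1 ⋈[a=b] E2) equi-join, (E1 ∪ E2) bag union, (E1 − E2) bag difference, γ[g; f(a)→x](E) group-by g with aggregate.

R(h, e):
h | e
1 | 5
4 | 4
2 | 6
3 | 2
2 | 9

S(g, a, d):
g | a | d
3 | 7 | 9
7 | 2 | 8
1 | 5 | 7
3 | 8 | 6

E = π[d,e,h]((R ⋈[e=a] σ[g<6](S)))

Row counts bottom-up:
  R → 5
  S → 4
  σ[g<6](S) → 3
  (R ⋈[e=a] σ[g<6](S)) → 1
  π[d,e,h]((R ⋈[e=a] σ[g<6](S))) → 1

|E| = 1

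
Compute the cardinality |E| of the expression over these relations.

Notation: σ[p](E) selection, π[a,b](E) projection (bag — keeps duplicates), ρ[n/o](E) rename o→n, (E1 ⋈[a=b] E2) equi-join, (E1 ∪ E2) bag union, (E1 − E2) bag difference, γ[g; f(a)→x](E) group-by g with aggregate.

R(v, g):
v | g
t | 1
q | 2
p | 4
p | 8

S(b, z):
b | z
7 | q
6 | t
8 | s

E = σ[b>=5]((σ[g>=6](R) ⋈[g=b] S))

Subexpression sizes:
  R → 4
  σ[g>=6](R) → 1
  S → 3
  (σ[g>=6](R) ⋈[g=b] S) → 1
  σ[b>=5]((σ[g>=6](R) ⋈[g=b] S)) → 1

|E| = 1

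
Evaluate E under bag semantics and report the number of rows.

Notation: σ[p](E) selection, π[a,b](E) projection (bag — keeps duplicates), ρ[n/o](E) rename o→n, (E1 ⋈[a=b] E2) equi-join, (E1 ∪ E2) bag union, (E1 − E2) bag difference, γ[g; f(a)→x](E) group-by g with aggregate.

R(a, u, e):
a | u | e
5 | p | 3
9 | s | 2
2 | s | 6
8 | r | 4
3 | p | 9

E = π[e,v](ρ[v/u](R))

Row counts bottom-up:
  R → 5
  ρ[v/u](R) → 5
  π[e,v](ρ[v/u](R)) → 5

|E| = 5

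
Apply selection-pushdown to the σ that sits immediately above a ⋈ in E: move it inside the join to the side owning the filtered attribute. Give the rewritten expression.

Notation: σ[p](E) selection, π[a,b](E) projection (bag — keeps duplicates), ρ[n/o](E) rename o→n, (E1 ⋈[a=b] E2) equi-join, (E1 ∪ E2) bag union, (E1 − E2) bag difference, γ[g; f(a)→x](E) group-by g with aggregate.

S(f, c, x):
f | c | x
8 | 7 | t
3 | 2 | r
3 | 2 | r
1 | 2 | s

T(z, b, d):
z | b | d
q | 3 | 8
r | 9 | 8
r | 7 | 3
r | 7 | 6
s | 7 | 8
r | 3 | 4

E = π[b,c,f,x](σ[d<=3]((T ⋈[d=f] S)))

σ filters on d, owned by the left side.
E' = π[b,c,f,x]((σ[d<=3](T) ⋈[d=f] S))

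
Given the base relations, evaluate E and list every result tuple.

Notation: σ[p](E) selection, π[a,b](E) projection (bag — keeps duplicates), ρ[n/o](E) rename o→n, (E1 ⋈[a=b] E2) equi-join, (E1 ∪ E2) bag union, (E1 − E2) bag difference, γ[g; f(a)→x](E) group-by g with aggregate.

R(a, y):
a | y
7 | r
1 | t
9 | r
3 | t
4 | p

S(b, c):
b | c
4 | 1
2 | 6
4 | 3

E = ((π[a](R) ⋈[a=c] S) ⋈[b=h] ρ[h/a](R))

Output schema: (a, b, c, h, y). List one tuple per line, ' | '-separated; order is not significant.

Subexpression sizes:
  R → 5
  π[a](R) → 5
  S → 3
  (π[a](R) ⋈[a=c] S) → 2
  R → 5
  ρ[h/a](R) → 5
  ((π[a](R) ⋈[a=c] S) ⋈[b=h] ρ[h/a](R)) → 2

== RESULT ==
a | b | c | h | y
1 | 4 | 1 | 4 | p
3 | 4 | 3 | 4 | p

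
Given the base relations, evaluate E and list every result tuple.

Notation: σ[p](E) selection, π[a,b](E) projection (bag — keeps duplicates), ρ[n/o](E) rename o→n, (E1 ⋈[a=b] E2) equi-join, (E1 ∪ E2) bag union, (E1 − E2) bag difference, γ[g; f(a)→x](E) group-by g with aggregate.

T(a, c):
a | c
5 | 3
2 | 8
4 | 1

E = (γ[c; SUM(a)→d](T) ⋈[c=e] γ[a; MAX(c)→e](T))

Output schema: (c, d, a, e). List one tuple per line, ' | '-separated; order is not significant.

Per-node cardinality:
  T → 3
  γ[c; SUM(a)→d](T) → 3
  T → 3
  γ[a; MAX(c)→e](T) → 3
  (γ[c; SUM(a)→d](T) ⋈[c=e] γ[a; MAX(c)→e](T)) → 3

== RESULT ==
c | d | a | e
1 | 4 | 4 | 1
3 | 5 | 5 | 3
8 | 2 | 2 | 8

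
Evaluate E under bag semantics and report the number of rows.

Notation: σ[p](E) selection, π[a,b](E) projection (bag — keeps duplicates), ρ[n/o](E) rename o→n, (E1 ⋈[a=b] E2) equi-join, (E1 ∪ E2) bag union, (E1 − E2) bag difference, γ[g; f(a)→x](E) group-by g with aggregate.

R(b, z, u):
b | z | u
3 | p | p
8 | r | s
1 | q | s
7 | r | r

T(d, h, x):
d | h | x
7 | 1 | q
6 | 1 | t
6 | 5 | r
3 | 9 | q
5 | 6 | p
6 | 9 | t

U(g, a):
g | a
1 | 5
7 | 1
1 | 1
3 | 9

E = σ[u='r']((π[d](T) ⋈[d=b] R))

Stepwise |·|:
  T → 6
  π[d](T) → 6
  R → 4
  (π[d](T) ⋈[d=b] R) → 2
  σ[u='r']((π[d](T) ⋈[d=b] R)) → 1

|E| = 1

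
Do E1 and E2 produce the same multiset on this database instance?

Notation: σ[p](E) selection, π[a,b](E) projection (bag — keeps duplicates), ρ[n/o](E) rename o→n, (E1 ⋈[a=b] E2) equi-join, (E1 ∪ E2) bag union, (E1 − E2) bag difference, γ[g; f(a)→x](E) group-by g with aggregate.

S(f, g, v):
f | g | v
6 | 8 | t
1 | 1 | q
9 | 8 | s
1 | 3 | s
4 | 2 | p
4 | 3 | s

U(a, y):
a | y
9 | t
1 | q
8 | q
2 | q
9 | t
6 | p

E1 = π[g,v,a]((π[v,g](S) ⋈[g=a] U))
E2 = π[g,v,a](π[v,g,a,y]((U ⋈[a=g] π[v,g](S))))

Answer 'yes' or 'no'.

E1 row counts bottom-up:
  S → 6
  π[v,g](S) → 6
  U → 6
  (π[v,g](S) ⋈[g=a] U) → 4
  π[g,v,a]((π[v,g](S) ⋈[g=a] U)) → 4
E2 row counts bottom-up:
  U → 6
  S → 6
  π[v,g](S) → 6
  (U ⋈[a=g] π[v,g](S)) → 4
  π[v,g,a,y]((U ⋈[a=g] π[v,g](S))) → 4
  π[g,v,a](π[v,g,a,y]((U ⋈[a=g] π[v,g](S)))) → 4

E1 and E2 produce the same multiset:
g | v | a
1 | q | 1
2 | p | 2
8 | s | 8
8 | t | 8

yes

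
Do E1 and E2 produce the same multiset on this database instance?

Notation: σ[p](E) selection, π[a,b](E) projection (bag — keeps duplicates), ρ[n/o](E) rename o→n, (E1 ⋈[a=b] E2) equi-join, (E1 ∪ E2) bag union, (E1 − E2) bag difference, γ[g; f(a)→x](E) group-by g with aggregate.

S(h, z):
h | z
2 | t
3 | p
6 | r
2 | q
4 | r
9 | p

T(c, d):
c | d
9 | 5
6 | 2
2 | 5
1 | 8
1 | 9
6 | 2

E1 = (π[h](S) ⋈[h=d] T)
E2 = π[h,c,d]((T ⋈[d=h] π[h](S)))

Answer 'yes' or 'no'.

E1 subexpression sizes:
  S → 6
  π[h](S) → 6
  T → 6
  (π[h](S) ⋈[h=d] T) → 5
E2 subexpression sizes:
  T → 6
  S → 6
  π[h](S) → 6
  (T ⋈[d=h] π[h](S)) → 5
  π[h,c,d]((T ⋈[d=h] π[h](S))) → 5

E1 and E2 produce the same multiset:
h | c | d
2 | 6 | 2
2 | 6 | 2
2 | 6 | 2
2 | 6 | 2
9 | 1 | 9

yes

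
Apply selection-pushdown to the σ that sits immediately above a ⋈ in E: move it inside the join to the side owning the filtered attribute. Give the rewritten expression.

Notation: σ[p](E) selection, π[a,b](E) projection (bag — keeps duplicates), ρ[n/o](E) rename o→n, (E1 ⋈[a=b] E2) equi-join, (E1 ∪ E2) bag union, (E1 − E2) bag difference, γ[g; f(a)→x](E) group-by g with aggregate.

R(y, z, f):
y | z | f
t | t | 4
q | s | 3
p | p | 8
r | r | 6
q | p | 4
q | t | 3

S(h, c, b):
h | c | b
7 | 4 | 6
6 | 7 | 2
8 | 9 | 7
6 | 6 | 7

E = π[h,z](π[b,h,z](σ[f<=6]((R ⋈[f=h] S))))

σ filters on f, owned by the left side.
E' = π[h,z](π[b,h,z]((σ[f<=6](R) ⋈[f=h] S)))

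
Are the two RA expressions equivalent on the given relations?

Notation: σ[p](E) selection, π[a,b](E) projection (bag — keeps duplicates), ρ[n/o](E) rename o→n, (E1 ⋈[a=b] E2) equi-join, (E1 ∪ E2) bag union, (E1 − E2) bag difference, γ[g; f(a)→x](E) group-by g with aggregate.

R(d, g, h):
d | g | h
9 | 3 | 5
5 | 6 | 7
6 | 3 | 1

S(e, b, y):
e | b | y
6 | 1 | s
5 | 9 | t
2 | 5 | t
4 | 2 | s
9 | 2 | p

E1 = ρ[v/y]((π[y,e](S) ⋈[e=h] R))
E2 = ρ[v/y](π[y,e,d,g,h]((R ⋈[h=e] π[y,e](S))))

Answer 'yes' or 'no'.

E1 per-node cardinality:
  S → 5
  π[y,e](S) → 5
  R → 3
  (π[y,e](S) ⋈[e=h] R) → 1
  ρ[v/y]((π[y,e](S) ⋈[e=h] R)) → 1
E2 per-node cardinality:
  R → 3
  S → 5
  π[y,e](S) → 5
  (R ⋈[h=e] π[y,e](S)) → 1
  π[y,e,d,g,h]((R ⋈[h=e] π[y,e](S))) → 1
  ρ[v/y](π[y,e,d,g,h]((R ⋈[h=e] π[y,e](S)))) → 1

E1 and E2 produce the same multiset:
v | e | d | g | h
t | 5 | 9 | 3 | 5

yes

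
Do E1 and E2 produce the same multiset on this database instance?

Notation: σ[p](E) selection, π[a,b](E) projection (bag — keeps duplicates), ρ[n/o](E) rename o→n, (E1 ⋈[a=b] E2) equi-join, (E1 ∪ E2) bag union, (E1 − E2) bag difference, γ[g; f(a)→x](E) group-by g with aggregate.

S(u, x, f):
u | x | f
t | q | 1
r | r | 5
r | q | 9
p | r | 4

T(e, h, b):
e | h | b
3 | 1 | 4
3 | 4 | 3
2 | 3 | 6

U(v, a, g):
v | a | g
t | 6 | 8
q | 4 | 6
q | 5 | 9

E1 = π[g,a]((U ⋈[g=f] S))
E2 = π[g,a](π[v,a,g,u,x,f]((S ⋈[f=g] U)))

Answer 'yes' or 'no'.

E1 row counts bottom-up:
  U → 3
  S → 4
  (U ⋈[g=f] S) → 1
  π[g,a]((U ⋈[g=f] S)) → 1
E2 row counts bottom-up:
  S → 4
  U → 3
  (S ⋈[f=g] U) → 1
  π[v,a,g,u,x,f]((S ⋈[f=g] U)) → 1
  π[g,a](π[v,a,g,u,x,f]((S ⋈[f=g] U))) → 1

E1 and E2 produce the same multiset:
g | a
9 | 5

yes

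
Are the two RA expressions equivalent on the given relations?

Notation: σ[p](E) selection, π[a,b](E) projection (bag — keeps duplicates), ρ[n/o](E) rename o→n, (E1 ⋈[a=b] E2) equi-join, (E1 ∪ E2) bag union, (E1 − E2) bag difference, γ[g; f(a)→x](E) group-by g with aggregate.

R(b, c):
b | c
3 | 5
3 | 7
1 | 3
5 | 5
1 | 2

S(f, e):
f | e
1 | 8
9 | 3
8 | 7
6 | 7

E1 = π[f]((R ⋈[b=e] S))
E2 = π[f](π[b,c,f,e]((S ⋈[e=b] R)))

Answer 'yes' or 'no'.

E1 stepwise |·|:
  R → 5
  S → 4
  (R ⋈[b=e] S) → 2
  π[f]((R ⋈[b=e] S)) → 2
E2 stepwise |·|:
  S → 4
  R → 5
  (S ⋈[e=b] R) → 2
  π[b,c,f,e]((S ⋈[e=b] R)) → 2
  π[f](π[b,c,f,e]((S ⋈[e=b] R))) → 2

E1 and E2 produce the same multiset:
f
9
9

yes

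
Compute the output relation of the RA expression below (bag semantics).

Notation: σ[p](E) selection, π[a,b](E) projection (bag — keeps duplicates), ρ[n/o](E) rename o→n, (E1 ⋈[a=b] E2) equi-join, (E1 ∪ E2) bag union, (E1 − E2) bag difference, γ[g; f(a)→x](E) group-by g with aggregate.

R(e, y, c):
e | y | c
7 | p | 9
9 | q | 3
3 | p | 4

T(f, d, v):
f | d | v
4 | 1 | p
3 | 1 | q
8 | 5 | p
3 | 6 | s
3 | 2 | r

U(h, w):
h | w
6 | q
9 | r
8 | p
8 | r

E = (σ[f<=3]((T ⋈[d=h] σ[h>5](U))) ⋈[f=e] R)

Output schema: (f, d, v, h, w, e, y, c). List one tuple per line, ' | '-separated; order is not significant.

Per-node cardinality:
  T → 5
  U → 4
  σ[h>5](U) → 4
  (T ⋈[d=h] σ[h>5](U)) → 1
  σ[f<=3]((T ⋈[d=h] σ[h>5](U))) → 1
  R → 3
  (σ[f<=3]((T ⋈[d=h] σ[h>5](U))) ⋈[f=e] R) → 1

== RESULT ==
f | d | v | h | w | e | y | c
3 | 6 | s | 6 | q | 3 | p | 4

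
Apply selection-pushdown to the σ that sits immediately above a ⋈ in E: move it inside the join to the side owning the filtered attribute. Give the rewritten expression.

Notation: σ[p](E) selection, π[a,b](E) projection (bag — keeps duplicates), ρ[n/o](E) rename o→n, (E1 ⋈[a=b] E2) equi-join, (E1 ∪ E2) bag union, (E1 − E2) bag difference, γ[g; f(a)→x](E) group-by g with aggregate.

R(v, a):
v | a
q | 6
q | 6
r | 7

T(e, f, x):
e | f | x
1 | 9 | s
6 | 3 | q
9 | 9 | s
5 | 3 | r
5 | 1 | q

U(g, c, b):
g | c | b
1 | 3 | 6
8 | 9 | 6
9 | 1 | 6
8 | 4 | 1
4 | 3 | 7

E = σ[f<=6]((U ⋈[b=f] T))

σ filters on f, owned by the right side.
E' = (U ⋈[b=f] σ[f<=6](T))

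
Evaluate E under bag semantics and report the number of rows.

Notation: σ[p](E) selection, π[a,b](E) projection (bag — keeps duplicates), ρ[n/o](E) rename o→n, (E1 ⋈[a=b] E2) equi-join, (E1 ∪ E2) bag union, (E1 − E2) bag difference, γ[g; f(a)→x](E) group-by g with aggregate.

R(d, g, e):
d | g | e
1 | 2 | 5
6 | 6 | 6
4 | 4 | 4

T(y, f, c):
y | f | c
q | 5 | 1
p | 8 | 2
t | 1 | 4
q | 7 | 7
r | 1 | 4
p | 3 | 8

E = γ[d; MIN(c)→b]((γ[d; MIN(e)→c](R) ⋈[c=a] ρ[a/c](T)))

Row counts bottom-up:
  R → 3
  γ[d; MIN(e)→c](R) → 3
  T → 6
  ρ[a/c](T) → 6
  (γ[d; MIN(e)→c](R) ⋈[c=a] ρ[a/c](T)) → 2
  γ[d; MIN(c)→b]((γ[d; MIN(e)→c](R) ⋈[c=a] ρ[a/c](T))) → 1

|E| = 1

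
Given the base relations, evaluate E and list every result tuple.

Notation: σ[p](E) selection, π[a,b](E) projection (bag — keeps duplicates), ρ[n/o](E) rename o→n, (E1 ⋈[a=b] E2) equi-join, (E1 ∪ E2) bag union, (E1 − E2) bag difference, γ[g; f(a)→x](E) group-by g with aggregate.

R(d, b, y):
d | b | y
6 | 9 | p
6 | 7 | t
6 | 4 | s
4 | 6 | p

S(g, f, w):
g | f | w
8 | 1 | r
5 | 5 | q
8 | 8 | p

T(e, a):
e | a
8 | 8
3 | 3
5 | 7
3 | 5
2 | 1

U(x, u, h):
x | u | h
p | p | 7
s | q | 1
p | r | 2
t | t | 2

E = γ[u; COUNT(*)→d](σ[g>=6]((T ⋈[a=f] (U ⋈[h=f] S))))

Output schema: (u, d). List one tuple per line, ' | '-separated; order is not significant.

Subexpression sizes:
  T → 5
  U → 4
  S → 3
  (U ⋈[h=f] S) → 1
  (T ⋈[a=f] (U ⋈[h=f] S)) → 1
  σ[g>=6]((T ⋈[a=f] (U ⋈[h=f] S))) → 1
  γ[u; COUNT(*)→d](σ[g>=6]((T ⋈[a=f] (U ⋈[h=f] S)))) → 1

== RESULT ==
u | d
q | 1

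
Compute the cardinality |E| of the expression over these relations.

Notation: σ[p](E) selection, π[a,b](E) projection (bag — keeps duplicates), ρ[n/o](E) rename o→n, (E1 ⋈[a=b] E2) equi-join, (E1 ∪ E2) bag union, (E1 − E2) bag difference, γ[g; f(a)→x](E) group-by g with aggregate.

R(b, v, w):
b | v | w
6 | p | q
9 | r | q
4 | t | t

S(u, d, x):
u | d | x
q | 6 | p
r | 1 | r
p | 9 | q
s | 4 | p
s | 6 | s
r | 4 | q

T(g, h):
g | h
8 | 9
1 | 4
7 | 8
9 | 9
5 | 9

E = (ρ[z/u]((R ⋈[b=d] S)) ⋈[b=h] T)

Stepwise |·|:
  R → 3
  S → 6
  (R ⋈[b=d] S) → 5
  ρ[z/u]((R ⋈[b=d] S)) → 5
  T → 5
  (ρ[z/u]((R ⋈[b=d] S)) ⋈[b=h] T) → 5

|E| = 5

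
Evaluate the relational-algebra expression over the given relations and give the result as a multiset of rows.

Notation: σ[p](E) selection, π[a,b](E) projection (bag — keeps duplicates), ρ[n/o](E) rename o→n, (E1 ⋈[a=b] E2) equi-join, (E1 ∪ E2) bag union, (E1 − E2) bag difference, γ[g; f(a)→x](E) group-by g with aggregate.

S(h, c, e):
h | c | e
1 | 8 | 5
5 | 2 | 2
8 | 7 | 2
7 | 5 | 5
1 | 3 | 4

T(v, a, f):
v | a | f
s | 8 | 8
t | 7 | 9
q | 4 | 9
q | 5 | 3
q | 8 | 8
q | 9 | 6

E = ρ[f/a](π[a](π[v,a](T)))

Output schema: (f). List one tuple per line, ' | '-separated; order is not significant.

Subexpression sizes:
  T → 6
  π[v,a](T) → 6
  π[a](π[v,a](T)) → 6
  ρ[f/a](π[a](π[v,a](T))) → 6

== RESULT ==
f
4
5
7
8
8
9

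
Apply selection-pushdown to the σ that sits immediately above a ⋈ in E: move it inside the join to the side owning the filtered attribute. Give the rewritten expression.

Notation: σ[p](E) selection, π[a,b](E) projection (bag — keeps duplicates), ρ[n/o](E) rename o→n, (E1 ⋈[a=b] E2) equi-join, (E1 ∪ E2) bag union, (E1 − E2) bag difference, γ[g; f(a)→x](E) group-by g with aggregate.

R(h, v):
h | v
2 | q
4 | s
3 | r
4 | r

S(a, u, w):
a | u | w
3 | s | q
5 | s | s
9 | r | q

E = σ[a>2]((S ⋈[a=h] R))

σ filters on a, owned by the left side.
E' = (σ[a>2](S) ⋈[a=h] R)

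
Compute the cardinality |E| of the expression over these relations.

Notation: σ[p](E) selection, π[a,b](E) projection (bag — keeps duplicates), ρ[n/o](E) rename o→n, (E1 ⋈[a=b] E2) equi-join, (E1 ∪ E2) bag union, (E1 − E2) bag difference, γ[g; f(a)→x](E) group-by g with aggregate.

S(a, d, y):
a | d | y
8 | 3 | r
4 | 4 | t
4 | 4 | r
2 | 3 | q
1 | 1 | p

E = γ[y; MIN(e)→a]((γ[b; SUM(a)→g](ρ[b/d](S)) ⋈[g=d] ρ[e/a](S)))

Row counts bottom-up:
  S → 5
  ρ[b/d](S) → 5
  γ[b; SUM(a)→g](ρ[b/d](S)) → 3
  S → 5
  ρ[e/a](S) → 5
  (γ[b; SUM(a)→g](ρ[b/d](S)) ⋈[g=d] ρ[e/a](S)) → 1
  γ[y; MIN(e)→a]((γ[b; SUM(a)→g](ρ[b/d](S)) ⋈[g=d] ρ[e/a](S))) → 1

|E| = 1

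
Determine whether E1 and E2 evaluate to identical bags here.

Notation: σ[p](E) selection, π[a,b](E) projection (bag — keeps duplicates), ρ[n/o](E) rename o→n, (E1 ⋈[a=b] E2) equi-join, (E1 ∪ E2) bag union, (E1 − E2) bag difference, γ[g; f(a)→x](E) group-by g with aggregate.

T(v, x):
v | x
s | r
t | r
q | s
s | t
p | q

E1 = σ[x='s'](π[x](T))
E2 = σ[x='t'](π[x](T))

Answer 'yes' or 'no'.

E1 per-node cardinality:
  T → 5
  π[x](T) → 5
  σ[x='s'](π[x](T)) → 1
E2 per-node cardinality:
  T → 5
  π[x](T) → 5
  σ[x='t'](π[x](T)) → 1

E1 result:
x
s
E2 result:
x
t
Witness: ('t',) appears 0× in E1 but 1× in E2.

no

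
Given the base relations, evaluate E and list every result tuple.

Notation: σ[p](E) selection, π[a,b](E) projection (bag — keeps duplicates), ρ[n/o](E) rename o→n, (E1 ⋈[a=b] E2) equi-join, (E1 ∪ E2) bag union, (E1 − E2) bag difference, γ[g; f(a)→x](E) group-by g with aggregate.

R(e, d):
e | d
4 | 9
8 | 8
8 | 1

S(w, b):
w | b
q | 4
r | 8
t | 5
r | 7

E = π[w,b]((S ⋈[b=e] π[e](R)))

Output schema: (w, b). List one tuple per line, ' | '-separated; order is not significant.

Per-node cardinality:
  S → 4
  R → 3
  π[e](R) → 3
  (S ⋈[b=e] π[e](R)) → 3
  π[w,b]((S ⋈[b=e] π[e](R))) → 3

== RESULT ==
w | b
q | 4
r | 8
r | 8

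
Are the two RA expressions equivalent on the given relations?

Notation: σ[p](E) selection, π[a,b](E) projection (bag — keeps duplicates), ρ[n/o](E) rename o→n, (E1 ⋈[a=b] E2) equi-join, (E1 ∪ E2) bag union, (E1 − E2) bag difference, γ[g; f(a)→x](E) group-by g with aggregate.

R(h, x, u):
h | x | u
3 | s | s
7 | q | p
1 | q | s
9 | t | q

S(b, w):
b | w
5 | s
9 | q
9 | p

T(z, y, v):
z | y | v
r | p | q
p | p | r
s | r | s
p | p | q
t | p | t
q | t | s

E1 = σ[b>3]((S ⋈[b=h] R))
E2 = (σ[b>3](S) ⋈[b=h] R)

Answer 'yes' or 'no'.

E1 row counts bottom-up:
  S → 3
  R → 4
  (S ⋈[b=h] R) → 2
  σ[b>3]((S ⋈[b=h] R)) → 2
E2 row counts bottom-up:
  S → 3
  σ[b>3](S) → 3
  R → 4
  (σ[b>3](S) ⋈[b=h] R) → 2

E1 and E2 produce the same multiset:
b | w | h | x | u
9 | p | 9 | t | q
9 | q | 9 | t | q

yes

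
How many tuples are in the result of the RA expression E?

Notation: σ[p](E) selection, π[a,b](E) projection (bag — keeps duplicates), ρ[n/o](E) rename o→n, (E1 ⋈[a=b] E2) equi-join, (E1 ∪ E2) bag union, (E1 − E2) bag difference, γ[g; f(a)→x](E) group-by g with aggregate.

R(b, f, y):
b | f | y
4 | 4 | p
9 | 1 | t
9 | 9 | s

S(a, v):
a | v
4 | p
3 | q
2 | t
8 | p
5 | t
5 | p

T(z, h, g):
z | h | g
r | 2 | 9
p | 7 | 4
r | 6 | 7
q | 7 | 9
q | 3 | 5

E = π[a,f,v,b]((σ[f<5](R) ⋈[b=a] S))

Per-node cardinality:
  R → 3
  σ[f<5](R) → 2
  S → 6
  (σ[f<5](R) ⋈[b=a] S) → 1
  π[a,f,v,b]((σ[f<5](R) ⋈[b=a] S)) → 1

|E| = 1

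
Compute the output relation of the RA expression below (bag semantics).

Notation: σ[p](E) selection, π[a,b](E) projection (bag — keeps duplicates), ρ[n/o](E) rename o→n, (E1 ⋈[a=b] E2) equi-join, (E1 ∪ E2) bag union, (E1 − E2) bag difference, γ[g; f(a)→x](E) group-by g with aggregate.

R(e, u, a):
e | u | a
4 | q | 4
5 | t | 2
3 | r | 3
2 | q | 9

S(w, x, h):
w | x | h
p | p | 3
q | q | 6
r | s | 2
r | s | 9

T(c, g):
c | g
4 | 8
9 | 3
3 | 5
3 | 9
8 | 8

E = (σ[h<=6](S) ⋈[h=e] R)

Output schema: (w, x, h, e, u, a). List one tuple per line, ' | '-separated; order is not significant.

Row counts bottom-up:
  S → 4
  σ[h<=6](S) → 3
  R → 4
  (σ[h<=6](S) ⋈[h=e] R) → 2

== RESULT ==
w | x | h | e | u | a
p | p | 3 | 3 | r | 3
r | s | 2 | 2 | q | 9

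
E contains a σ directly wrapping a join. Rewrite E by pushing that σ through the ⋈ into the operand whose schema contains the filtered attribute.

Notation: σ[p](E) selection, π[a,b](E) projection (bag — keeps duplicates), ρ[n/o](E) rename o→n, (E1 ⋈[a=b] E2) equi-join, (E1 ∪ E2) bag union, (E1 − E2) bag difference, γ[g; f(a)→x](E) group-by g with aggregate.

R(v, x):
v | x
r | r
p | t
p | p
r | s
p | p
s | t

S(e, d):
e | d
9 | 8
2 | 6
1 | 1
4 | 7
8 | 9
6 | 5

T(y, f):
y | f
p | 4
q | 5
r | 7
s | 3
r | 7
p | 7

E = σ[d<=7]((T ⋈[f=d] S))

σ filters on d, owned by the right side.
E' = (T ⋈[f=d] σ[d<=7](S))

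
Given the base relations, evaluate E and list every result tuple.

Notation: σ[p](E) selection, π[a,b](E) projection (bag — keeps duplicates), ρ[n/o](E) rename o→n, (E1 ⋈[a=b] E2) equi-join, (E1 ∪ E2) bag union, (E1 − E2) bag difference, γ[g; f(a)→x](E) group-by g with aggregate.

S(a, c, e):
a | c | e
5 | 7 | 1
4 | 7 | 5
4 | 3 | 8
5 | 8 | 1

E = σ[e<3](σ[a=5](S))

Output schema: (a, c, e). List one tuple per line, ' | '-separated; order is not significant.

Subexpression sizes:
  S → 4
  σ[a=5](S) → 2
  σ[e<3](σ[a=5](S)) → 2

== RESULT ==
a | c | e
5 | 7 | 1
5 | 8 | 1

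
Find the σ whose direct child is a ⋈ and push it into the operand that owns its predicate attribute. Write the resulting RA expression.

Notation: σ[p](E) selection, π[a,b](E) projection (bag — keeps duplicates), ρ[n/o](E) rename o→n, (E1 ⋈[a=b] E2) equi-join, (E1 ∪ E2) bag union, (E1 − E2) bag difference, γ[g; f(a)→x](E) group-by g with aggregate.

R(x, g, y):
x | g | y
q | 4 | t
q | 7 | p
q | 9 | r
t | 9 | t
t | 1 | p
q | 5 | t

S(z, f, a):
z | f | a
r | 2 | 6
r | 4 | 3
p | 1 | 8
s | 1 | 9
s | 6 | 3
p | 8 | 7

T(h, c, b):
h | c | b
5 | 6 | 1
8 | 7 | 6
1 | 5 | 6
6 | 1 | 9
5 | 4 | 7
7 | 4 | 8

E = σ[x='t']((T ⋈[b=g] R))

σ filters on x, owned by the right side.
E' = (T ⋈[b=g] σ[x='t'](R))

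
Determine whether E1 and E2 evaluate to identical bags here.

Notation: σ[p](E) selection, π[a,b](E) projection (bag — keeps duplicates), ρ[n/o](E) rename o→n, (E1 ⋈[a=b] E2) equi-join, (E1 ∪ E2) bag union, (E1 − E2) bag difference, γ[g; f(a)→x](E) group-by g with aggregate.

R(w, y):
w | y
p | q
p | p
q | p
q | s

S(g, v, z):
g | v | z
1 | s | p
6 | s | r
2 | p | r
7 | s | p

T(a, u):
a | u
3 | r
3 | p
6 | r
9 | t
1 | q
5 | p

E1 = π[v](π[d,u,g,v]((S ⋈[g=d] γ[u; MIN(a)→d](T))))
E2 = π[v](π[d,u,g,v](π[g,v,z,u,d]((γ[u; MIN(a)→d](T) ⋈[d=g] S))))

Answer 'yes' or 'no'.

E1 row counts bottom-up:
  S → 4
  T → 6
  γ[u; MIN(a)→d](T) → 4
  (S ⋈[g=d] γ[u; MIN(a)→d](T)) → 1
  π[d,u,g,v]((S ⋈[g=d] γ[u; MIN(a)→d](T))) → 1
  π[v](π[d,u,g,v]((S ⋈[g=d] γ[u; MIN(a)→d](T)))) → 1
E2 row counts bottom-up:
  T → 6
  γ[u; MIN(a)→d](T) → 4
  S → 4
  (γ[u; MIN(a)→d](T) ⋈[d=g] S) → 1
  π[g,v,z,u,d]((γ[u; MIN(a)→d](T) ⋈[d=g] S)) → 1
  π[d,u,g,v](π[g,v,z,u,d]((γ[u; MIN(a)→d](T) ⋈[d=g] S))) → 1
  π[v](π[d,u,g,v](π[g,v,z,u,d]((γ[u; MIN(a)→d](T) ⋈[d=g] S)))) → 1

E1 and E2 produce the same multiset:
v
s

yes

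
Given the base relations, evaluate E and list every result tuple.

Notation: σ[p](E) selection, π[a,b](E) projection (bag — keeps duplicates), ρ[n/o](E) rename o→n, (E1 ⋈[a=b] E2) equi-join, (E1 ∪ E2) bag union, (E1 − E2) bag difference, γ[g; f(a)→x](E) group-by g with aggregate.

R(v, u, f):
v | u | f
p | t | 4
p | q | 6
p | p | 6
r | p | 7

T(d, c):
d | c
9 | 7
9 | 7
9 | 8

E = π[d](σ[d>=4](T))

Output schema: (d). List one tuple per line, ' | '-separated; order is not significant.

Stepwise |·|:
  T → 3
  σ[d>=4](T) → 3
  π[d](σ[d>=4](T)) → 3

== RESULT ==
d
9
9
9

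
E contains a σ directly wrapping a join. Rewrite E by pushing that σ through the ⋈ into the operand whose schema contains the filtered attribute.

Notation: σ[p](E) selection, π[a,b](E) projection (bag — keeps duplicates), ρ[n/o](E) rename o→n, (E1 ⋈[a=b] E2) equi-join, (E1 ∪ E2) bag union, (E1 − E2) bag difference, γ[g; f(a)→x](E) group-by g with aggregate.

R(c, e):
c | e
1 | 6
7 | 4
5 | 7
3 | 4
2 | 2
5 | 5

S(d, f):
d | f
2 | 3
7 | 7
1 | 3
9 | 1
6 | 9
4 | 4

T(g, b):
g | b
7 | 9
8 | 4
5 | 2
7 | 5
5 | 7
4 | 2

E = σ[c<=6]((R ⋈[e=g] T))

σ filters on c, owned by the left side.
E' = (σ[c<=6](R) ⋈[e=g] T)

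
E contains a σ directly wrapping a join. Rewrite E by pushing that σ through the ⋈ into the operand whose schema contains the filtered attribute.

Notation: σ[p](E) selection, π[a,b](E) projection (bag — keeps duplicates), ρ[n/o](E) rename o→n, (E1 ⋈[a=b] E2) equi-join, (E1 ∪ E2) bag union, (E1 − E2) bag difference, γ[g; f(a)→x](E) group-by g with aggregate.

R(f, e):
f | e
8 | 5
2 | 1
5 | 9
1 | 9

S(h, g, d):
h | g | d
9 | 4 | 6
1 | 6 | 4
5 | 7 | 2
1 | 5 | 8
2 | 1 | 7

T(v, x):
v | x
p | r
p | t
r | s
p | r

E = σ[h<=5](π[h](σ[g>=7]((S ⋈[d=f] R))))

σ filters on g, owned by the left side.
E' = σ[h<=5](π[h]((σ[g>=7](S) ⋈[d=f] R)))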